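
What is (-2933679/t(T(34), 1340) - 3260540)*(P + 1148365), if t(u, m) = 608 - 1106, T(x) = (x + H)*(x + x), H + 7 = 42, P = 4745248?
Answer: -3184152591651911/166 ≈ -1.9182e+13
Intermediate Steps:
H = 35 (H = -7 + 42 = 35)
T(x) = 2*x*(35 + x) (T(x) = (x + 35)*(x + x) = (35 + x)*(2*x) = 2*x*(35 + x))
t(u, m) = -498
(-2933679/t(T(34), 1340) - 3260540)*(P + 1148365) = (-2933679/(-498) - 3260540)*(4745248 + 1148365) = (-2933679*(-1/498) - 3260540)*5893613 = (977893/166 - 3260540)*5893613 = -540271747/166*5893613 = -3184152591651911/166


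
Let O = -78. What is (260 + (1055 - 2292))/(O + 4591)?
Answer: -977/4513 ≈ -0.21649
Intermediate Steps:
(260 + (1055 - 2292))/(O + 4591) = (260 + (1055 - 2292))/(-78 + 4591) = (260 - 1237)/4513 = -977*1/4513 = -977/4513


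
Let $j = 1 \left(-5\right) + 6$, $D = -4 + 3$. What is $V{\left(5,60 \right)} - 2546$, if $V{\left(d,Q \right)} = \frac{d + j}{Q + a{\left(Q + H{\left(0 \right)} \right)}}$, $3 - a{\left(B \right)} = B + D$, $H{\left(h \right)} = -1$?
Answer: $- \frac{12724}{5} \approx -2544.8$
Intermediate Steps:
$D = -1$
$a{\left(B \right)} = 4 - B$ ($a{\left(B \right)} = 3 - \left(B - 1\right) = 3 - \left(-1 + B\right) = 4 - B$)
$j = 1$ ($j = -5 + 6 = 1$)
$V{\left(d,Q \right)} = \frac{1}{5} + \frac{d}{5}$ ($V{\left(d,Q \right)} = \frac{d + 1}{Q - \left(-5 + Q\right)} = \frac{1 + d}{Q - \left(-5 + Q\right)} = \frac{1 + d}{5} = \left(1 + d\right) \frac{1}{5} = \frac{1}{5} + \frac{d}{5}$)
$V{\left(5,60 \right)} - 2546 = \left(\frac{1}{5} + \frac{1}{5} \cdot 5\right) - 2546 = \left(\frac{1}{5} + 1\right) - 2546 = \frac{6}{5} - 2546 = - \frac{12724}{5}$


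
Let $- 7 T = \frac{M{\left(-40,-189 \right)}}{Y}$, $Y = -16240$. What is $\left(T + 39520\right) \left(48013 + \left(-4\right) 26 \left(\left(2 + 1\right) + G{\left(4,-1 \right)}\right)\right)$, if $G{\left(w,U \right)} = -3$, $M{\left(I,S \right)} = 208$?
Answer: $\frac{1925935955567}{1015} \approx 1.8975 \cdot 10^{9}$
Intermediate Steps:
$T = \frac{13}{7105}$ ($T = - \frac{208 \frac{1}{-16240}}{7} = - \frac{208 \left(- \frac{1}{16240}\right)}{7} = \left(- \frac{1}{7}\right) \left(- \frac{13}{1015}\right) = \frac{13}{7105} \approx 0.0018297$)
$\left(T + 39520\right) \left(48013 + \left(-4\right) 26 \left(\left(2 + 1\right) + G{\left(4,-1 \right)}\right)\right) = \left(\frac{13}{7105} + 39520\right) \left(48013 + \left(-4\right) 26 \left(\left(2 + 1\right) - 3\right)\right) = \frac{280789613 \left(48013 - 104 \left(3 - 3\right)\right)}{7105} = \frac{280789613 \left(48013 - 0\right)}{7105} = \frac{280789613 \left(48013 + 0\right)}{7105} = \frac{280789613}{7105} \cdot 48013 = \frac{1925935955567}{1015}$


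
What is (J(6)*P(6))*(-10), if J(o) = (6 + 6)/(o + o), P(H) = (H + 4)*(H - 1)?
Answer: -500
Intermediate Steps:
P(H) = (-1 + H)*(4 + H) (P(H) = (4 + H)*(-1 + H) = (-1 + H)*(4 + H))
J(o) = 6/o (J(o) = 12/((2*o)) = 12*(1/(2*o)) = 6/o)
(J(6)*P(6))*(-10) = ((6/6)*(-4 + 6² + 3*6))*(-10) = ((6*(⅙))*(-4 + 36 + 18))*(-10) = (1*50)*(-10) = 50*(-10) = -500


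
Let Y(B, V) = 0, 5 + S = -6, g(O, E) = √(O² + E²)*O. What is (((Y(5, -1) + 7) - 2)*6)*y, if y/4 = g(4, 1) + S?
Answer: -1320 + 480*√17 ≈ 659.09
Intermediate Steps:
g(O, E) = O*√(E² + O²) (g(O, E) = √(E² + O²)*O = O*√(E² + O²))
S = -11 (S = -5 - 6 = -11)
y = -44 + 16*√17 (y = 4*(4*√(1² + 4²) - 11) = 4*(4*√(1 + 16) - 11) = 4*(4*√17 - 11) = 4*(-11 + 4*√17) = -44 + 16*√17 ≈ 21.970)
(((Y(5, -1) + 7) - 2)*6)*y = (((0 + 7) - 2)*6)*(-44 + 16*√17) = ((7 - 2)*6)*(-44 + 16*√17) = (5*6)*(-44 + 16*√17) = 30*(-44 + 16*√17) = -1320 + 480*√17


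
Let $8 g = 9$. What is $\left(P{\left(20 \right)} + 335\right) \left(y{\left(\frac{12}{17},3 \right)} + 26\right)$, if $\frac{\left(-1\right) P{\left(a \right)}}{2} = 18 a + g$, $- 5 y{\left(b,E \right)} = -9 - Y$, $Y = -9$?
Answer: $- \frac{20137}{2} \approx -10069.0$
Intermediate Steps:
$g = \frac{9}{8}$ ($g = \frac{1}{8} \cdot 9 = \frac{9}{8} \approx 1.125$)
$y{\left(b,E \right)} = 0$ ($y{\left(b,E \right)} = - \frac{-9 - -9}{5} = - \frac{-9 + 9}{5} = \left(- \frac{1}{5}\right) 0 = 0$)
$P{\left(a \right)} = - \frac{9}{4} - 36 a$ ($P{\left(a \right)} = - 2 \left(18 a + \frac{9}{8}\right) = - 2 \left(\frac{9}{8} + 18 a\right) = - \frac{9}{4} - 36 a$)
$\left(P{\left(20 \right)} + 335\right) \left(y{\left(\frac{12}{17},3 \right)} + 26\right) = \left(\left(- \frac{9}{4} - 720\right) + 335\right) \left(0 + 26\right) = \left(\left(- \frac{9}{4} - 720\right) + 335\right) 26 = \left(- \frac{2889}{4} + 335\right) 26 = \left(- \frac{1549}{4}\right) 26 = - \frac{20137}{2}$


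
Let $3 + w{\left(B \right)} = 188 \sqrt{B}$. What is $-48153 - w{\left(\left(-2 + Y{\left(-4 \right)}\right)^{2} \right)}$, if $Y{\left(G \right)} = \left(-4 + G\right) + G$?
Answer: $-50782$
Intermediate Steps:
$Y{\left(G \right)} = -4 + 2 G$
$w{\left(B \right)} = -3 + 188 \sqrt{B}$
$-48153 - w{\left(\left(-2 + Y{\left(-4 \right)}\right)^{2} \right)} = -48153 - \left(-3 + 188 \sqrt{\left(-2 + \left(-4 + 2 \left(-4\right)\right)\right)^{2}}\right) = -48153 - \left(-3 + 188 \sqrt{\left(-2 - 12\right)^{2}}\right) = -48153 - \left(-3 + 188 \sqrt{\left(-14\right)^{2}}\right) = -48153 - \left(-3 + 188 \sqrt{196}\right) = -48153 - \left(-3 + 188 \cdot 14\right) = -48153 - \left(-3 + 2632\right) = -48153 - 2629 = -50782$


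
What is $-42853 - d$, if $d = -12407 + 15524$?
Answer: $-45970$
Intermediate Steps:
$d = 3117$
$-42853 - d = -42853 - 3117 = -45970$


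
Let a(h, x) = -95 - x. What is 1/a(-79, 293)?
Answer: -1/388 ≈ -0.0025773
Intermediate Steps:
1/a(-79, 293) = 1/(-95 - 1*293) = 1/(-95 - 293) = 1/(-388) = -1/388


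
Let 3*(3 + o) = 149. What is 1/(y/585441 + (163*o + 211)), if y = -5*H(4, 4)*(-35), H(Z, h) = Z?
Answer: 585441/4576783291 ≈ 0.00012792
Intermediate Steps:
o = 140/3 (o = -3 + (1/3)*149 = -3 + 149/3 = 140/3 ≈ 46.667)
y = 700 (y = -5*4*(-35) = -20*(-35) = 700)
1/(y/585441 + (163*o + 211)) = 1/(700/585441 + (163*(140/3) + 211)) = 1/(700*(1/585441) + (22820/3 + 211)) = 1/(700/585441 + 23453/3) = 1/(4576783291/585441) = 585441/4576783291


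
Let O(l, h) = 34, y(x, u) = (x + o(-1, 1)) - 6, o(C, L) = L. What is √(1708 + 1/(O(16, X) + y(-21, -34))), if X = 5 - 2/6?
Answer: √27330/4 ≈ 41.329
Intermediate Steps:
y(x, u) = -5 + x (y(x, u) = (x + 1) - 6 = (1 + x) - 6 = -5 + x)
X = 14/3 (X = 5 + (⅙)*(-2) = 5 - ⅓ = 14/3 ≈ 4.6667)
√(1708 + 1/(O(16, X) + y(-21, -34))) = √(1708 + 1/(34 + (-5 - 21))) = √(1708 + 1/(34 - 26)) = √(1708 + 1/8) = √(1708 + ⅛) = √(13665/8) = √27330/4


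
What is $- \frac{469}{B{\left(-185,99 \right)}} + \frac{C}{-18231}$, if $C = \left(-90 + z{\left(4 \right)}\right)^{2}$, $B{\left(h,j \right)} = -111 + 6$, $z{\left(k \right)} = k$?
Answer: $\frac{123393}{30385} \approx 4.061$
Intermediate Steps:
$B{\left(h,j \right)} = -105$
$C = 7396$ ($C = \left(-90 + 4\right)^{2} = \left(-86\right)^{2} = 7396$)
$- \frac{469}{B{\left(-185,99 \right)}} + \frac{C}{-18231} = - \frac{469}{-105} + \frac{7396}{-18231} = \left(-469\right) \left(- \frac{1}{105}\right) + 7396 \left(- \frac{1}{18231}\right) = \frac{67}{15} - \frac{7396}{18231} = \frac{123393}{30385}$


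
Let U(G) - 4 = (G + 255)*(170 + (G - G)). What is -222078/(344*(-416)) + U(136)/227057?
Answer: 29968529871/16246382464 ≈ 1.8446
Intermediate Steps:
U(G) = 43354 + 170*G (U(G) = 4 + (G + 255)*(170 + (G - G)) = 4 + (255 + G)*(170 + 0) = 4 + (255 + G)*170 = 4 + (43350 + 170*G) = 43354 + 170*G)
-222078/(344*(-416)) + U(136)/227057 = -222078/(344*(-416)) + (43354 + 170*136)/227057 = -222078/(-143104) + (43354 + 23120)*(1/227057) = -222078*(-1/143104) + 66474*(1/227057) = 111039/71552 + 66474/227057 = 29968529871/16246382464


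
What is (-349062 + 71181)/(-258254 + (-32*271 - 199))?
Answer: 277881/267125 ≈ 1.0403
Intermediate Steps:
(-349062 + 71181)/(-258254 + (-32*271 - 199)) = -277881/(-258254 + (-8672 - 199)) = -277881/(-258254 - 8871) = -277881/(-267125) = -277881*(-1/267125) = 277881/267125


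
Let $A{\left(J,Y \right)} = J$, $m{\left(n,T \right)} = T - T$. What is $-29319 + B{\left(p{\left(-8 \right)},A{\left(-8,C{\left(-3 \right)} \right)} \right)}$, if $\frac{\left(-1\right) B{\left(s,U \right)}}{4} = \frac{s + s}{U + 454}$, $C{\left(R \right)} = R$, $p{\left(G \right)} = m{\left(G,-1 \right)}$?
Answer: $-29319$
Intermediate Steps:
$m{\left(n,T \right)} = 0$
$p{\left(G \right)} = 0$
$B{\left(s,U \right)} = - \frac{8 s}{454 + U}$ ($B{\left(s,U \right)} = - 4 \frac{s + s}{U + 454} = - 4 \frac{2 s}{454 + U} = - \frac{8 s}{454 + U}$)
$-29319 + B{\left(p{\left(-8 \right)},A{\left(-8,C{\left(-3 \right)} \right)} \right)} = -29319 - \frac{0}{454 - 8} = -29319 - \frac{0}{446} = -29319 - 0 \cdot \frac{1}{446} = -29319 + 0 = -29319$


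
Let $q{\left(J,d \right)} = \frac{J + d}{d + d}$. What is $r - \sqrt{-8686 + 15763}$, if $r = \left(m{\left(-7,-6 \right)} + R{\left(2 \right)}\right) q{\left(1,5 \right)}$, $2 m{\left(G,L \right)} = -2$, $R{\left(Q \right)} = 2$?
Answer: $\frac{3}{5} - \sqrt{7077} \approx -83.525$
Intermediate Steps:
$q{\left(J,d \right)} = \frac{J + d}{2 d}$
$m{\left(G,L \right)} = -1$ ($m{\left(G,L \right)} = \frac{1}{2} \left(-2\right) = -1$)
$r = \frac{3}{5}$ ($r = \left(-1 + 2\right) \frac{1 + 5}{2 \cdot 5} = 1 \cdot \frac{1}{2} \cdot \frac{1}{5} \cdot 6 = 1 \cdot \frac{3}{5} = \frac{3}{5} \approx 0.6$)
$r - \sqrt{-8686 + 15763} = \frac{3}{5} - \sqrt{-8686 + 15763} = \frac{3}{5} - \sqrt{7077}$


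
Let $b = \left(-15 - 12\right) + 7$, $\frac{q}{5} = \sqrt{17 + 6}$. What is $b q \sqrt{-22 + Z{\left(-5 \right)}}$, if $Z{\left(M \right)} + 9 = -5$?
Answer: $- 600 i \sqrt{23} \approx - 2877.5 i$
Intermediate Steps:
$Z{\left(M \right)} = -14$ ($Z{\left(M \right)} = -9 - 5 = -14$)
$q = 5 \sqrt{23}$ ($q = 5 \sqrt{17 + 6} = 5 \sqrt{23} \approx 23.979$)
$b = -20$ ($b = -27 + 7 = -20$)
$b q \sqrt{-22 + Z{\left(-5 \right)}} = - 20 \cdot 5 \sqrt{23} \sqrt{-22 - 14} = - 100 \sqrt{23} \sqrt{-36} = - 100 \sqrt{23} \cdot 6 i = - 600 i \sqrt{23}$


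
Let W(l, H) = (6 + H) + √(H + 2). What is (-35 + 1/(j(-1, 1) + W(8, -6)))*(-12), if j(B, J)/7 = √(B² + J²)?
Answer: 12*(-1 + 70*I + 245*√2)/(2*I + 7*√2) ≈ 418.84 + 0.23529*I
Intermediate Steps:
j(B, J) = 7*√(B² + J²)
W(l, H) = 6 + H + √(2 + H) (W(l, H) = (6 + H) + √(2 + H) = 6 + H + √(2 + H))
(-35 + 1/(j(-1, 1) + W(8, -6)))*(-12) = (-35 + 1/(7*√((-1)² + 1²) + (6 - 6 + √(2 - 6))))*(-12) = (-35 + 1/(7*√(1 + 1) + (6 - 6 + √(-4))))*(-12) = (-35 + 1/(7*√2 + (6 - 6 + 2*I)))*(-12) = (-35 + 1/(7*√2 + 2*I))*(-12) = (-35 + 1/(2*I + 7*√2))*(-12) = 420 - 12/(2*I + 7*√2)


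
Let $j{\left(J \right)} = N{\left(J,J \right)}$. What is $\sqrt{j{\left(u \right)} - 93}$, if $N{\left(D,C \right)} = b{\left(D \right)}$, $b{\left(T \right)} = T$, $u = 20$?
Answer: $i \sqrt{73} \approx 8.544 i$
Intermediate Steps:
$N{\left(D,C \right)} = D$
$j{\left(J \right)} = J$
$\sqrt{j{\left(u \right)} - 93} = \sqrt{20 - 93} = \sqrt{-73} = i \sqrt{73}$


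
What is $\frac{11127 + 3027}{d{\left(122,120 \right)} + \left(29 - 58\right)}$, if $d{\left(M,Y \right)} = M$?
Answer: $\frac{4718}{31} \approx 152.19$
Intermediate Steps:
$\frac{11127 + 3027}{d{\left(122,120 \right)} + \left(29 - 58\right)} = \frac{11127 + 3027}{122 + \left(29 - 58\right)} = \frac{14154}{122 + \left(29 - 58\right)} = \frac{14154}{122 - 29} = \frac{14154}{93} = 14154 \cdot \frac{1}{93} = \frac{4718}{31}$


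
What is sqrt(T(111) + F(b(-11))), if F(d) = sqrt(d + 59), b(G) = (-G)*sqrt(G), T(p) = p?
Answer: sqrt(111 + sqrt(59 + 11*I*sqrt(11))) ≈ 10.91 + 0.1044*I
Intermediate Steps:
b(G) = -G**(3/2)
F(d) = sqrt(59 + d)
sqrt(T(111) + F(b(-11))) = sqrt(111 + sqrt(59 - (-11)**(3/2))) = sqrt(111 + sqrt(59 - (-11)*I*sqrt(11))) = sqrt(111 + sqrt(59 + 11*I*sqrt(11)))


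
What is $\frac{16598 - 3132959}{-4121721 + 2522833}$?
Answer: $\frac{164019}{84152} \approx 1.9491$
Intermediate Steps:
$\frac{16598 - 3132959}{-4121721 + 2522833} = - \frac{3116361}{-1598888} = \left(-3116361\right) \left(- \frac{1}{1598888}\right) = \frac{164019}{84152}$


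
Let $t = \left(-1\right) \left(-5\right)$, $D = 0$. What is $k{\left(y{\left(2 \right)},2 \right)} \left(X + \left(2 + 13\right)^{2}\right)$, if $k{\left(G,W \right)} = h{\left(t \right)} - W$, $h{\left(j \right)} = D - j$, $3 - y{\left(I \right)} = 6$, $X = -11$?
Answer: $-1498$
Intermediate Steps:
$t = 5$
$y{\left(I \right)} = -3$ ($y{\left(I \right)} = 3 - 6 = -3$)
$h{\left(j \right)} = - j$ ($h{\left(j \right)} = 0 - j = - j$)
$k{\left(G,W \right)} = -5 - W$ ($k{\left(G,W \right)} = \left(-1\right) 5 - W = -5 - W$)
$k{\left(y{\left(2 \right)},2 \right)} \left(X + \left(2 + 13\right)^{2}\right) = \left(-5 - 2\right) \left(-11 + \left(2 + 13\right)^{2}\right) = \left(-5 - 2\right) \left(-11 + 15^{2}\right) = - 7 \left(-11 + 225\right) = \left(-7\right) 214 = -1498$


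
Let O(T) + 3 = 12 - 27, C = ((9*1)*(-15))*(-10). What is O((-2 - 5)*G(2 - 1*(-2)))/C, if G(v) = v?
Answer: -1/75 ≈ -0.013333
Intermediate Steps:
C = 1350 (C = (9*(-15))*(-10) = -135*(-10) = 1350)
O(T) = -18 (O(T) = -3 + (12 - 27) = -3 - 15 = -18)
O((-2 - 5)*G(2 - 1*(-2)))/C = -18/1350 = -18*1/1350 = -1/75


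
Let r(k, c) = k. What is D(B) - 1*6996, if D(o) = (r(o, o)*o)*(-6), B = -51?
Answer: -22602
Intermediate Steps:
D(o) = -6*o**2 (D(o) = (o*o)*(-6) = o**2*(-6) = -6*o**2)
D(B) - 1*6996 = -6*(-51)**2 - 1*6996 = -6*2601 - 6996 = -15606 - 6996 = -22602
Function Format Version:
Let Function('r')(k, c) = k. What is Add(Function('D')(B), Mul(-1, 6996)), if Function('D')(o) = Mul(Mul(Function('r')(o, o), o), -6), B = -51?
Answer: -22602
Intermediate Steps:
Function('D')(o) = Mul(-6, Pow(o, 2)) (Function('D')(o) = Mul(Mul(o, o), -6) = Mul(Pow(o, 2), -6) = Mul(-6, Pow(o, 2)))
Add(Function('D')(B), Mul(-1, 6996)) = Add(Mul(-6, Pow(-51, 2)), Mul(-1, 6996)) = Add(Mul(-6, 2601), -6996) = Add(-15606, -6996) = -22602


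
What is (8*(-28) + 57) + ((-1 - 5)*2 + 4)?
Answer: -175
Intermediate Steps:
(8*(-28) + 57) + ((-1 - 5)*2 + 4) = (-224 + 57) + (-6*2 + 4) = -167 + (-12 + 4) = -167 - 8 = -175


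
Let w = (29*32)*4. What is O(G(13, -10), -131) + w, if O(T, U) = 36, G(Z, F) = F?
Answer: 3748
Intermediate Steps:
w = 3712 (w = 928*4 = 3712)
O(G(13, -10), -131) + w = 36 + 3712 = 3748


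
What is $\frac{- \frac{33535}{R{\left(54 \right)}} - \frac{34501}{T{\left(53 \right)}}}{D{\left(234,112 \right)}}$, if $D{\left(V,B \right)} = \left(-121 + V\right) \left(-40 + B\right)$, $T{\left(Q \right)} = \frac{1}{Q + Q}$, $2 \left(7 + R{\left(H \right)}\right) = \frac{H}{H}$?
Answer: $- \frac{11868827}{26442} \approx -448.86$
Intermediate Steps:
$R{\left(H \right)} = - \frac{13}{2}$ ($R{\left(H \right)} = -7 + \frac{\frac{1}{H} H}{2} = -7 + \frac{1}{2} \cdot 1 = -7 + \frac{1}{2} = - \frac{13}{2}$)
$T{\left(Q \right)} = \frac{1}{2 Q}$
$\frac{- \frac{33535}{R{\left(54 \right)}} - \frac{34501}{T{\left(53 \right)}}}{D{\left(234,112 \right)}} = \frac{- \frac{33535}{- \frac{13}{2}} - \frac{34501}{\frac{1}{2} \cdot \frac{1}{53}}}{4840 - 13552 - 9360 + 112 \cdot 234} = \frac{\left(-33535\right) \left(- \frac{2}{13}\right) - \frac{34501}{\frac{1}{2} \cdot \frac{1}{53}}}{4840 - 13552 - 9360 + 26208} = \frac{\frac{67070}{13} - 34501 \frac{1}{\frac{1}{106}}}{8136} = \left(\frac{67070}{13} - 3657106\right) \frac{1}{8136} = \left(- \frac{47475308}{13}\right) \frac{1}{8136} = - \frac{11868827}{26442}$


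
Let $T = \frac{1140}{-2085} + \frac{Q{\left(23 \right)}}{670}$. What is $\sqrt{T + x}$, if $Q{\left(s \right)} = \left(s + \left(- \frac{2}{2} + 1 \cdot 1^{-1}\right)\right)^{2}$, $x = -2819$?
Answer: $\frac{i \sqrt{24447636298670}}{93130} \approx 53.092 i$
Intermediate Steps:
$Q{\left(s \right)} = s^{2}$ ($Q{\left(s \right)} = \left(s + \left(\left(-2\right) \frac{1}{2} + 1 \cdot 1\right)\right)^{2} = \left(s + \left(-1 + 1\right)\right)^{2} = \left(s + 0\right)^{2} = s^{2}$)
$T = \frac{22611}{93130}$ ($T = \frac{1140}{-2085} + \frac{23^{2}}{670} = 1140 \left(- \frac{1}{2085}\right) + 529 \cdot \frac{1}{670} = - \frac{76}{139} + \frac{529}{670} = \frac{22611}{93130} \approx 0.24279$)
$\sqrt{T + x} = \sqrt{\frac{22611}{93130} - 2819} = \sqrt{- \frac{262510859}{93130}} = \frac{i \sqrt{24447636298670}}{93130}$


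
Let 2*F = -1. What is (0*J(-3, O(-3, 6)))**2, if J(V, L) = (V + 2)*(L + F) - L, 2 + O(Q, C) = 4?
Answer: 0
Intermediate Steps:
F = -1/2 (F = (1/2)*(-1) = -1/2 ≈ -0.50000)
O(Q, C) = 2 (O(Q, C) = -2 + 4 = 2)
J(V, L) = -L + (2 + V)*(-1/2 + L) (J(V, L) = (V + 2)*(L - 1/2) - L = (2 + V)*(-1/2 + L) - L = -L + (2 + V)*(-1/2 + L))
(0*J(-3, O(-3, 6)))**2 = (0*(-1 + 2 - 1/2*(-3) + 2*(-3)))**2 = (0*(-1 + 2 + 3/2 - 6))**2 = (0*(-7/2))**2 = 0**2 = 0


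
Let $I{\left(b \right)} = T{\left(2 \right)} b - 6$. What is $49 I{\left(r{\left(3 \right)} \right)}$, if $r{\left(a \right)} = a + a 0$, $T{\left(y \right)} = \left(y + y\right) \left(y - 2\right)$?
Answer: $-294$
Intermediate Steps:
$T{\left(y \right)} = 2 y \left(-2 + y\right)$
$r{\left(a \right)} = a$ ($r{\left(a \right)} = a + 0 = a$)
$I{\left(b \right)} = -6$ ($I{\left(b \right)} = 2 \cdot 2 \left(-2 + 2\right) b - 6 = 2 \cdot 2 \cdot 0 b - 6 = 0 b - 6 = 0 - 6 = -6$)
$49 I{\left(r{\left(3 \right)} \right)} = 49 \left(-6\right) = -294$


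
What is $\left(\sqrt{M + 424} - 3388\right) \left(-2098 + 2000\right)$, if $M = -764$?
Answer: $332024 - 196 i \sqrt{85} \approx 3.3202 \cdot 10^{5} - 1807.0 i$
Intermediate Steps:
$\left(\sqrt{M + 424} - 3388\right) \left(-2098 + 2000\right) = \left(\sqrt{-764 + 424} - 3388\right) \left(-2098 + 2000\right) = \left(\sqrt{-340} - 3388\right) \left(-98\right) = \left(2 i \sqrt{85} - 3388\right) \left(-98\right) = \left(-3388 + 2 i \sqrt{85}\right) \left(-98\right) = 332024 - 196 i \sqrt{85}$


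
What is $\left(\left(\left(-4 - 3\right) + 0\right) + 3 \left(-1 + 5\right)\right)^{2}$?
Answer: $25$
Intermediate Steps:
$\left(\left(\left(-4 - 3\right) + 0\right) + 3 \left(-1 + 5\right)\right)^{2} = \left(\left(\left(-4 + \left(-4 + 1\right)\right) + 0\right) + 3 \cdot 4\right)^{2} = \left(\left(\left(-4 - 3\right) + 0\right) + 12\right)^{2} = \left(\left(-7 + 0\right) + 12\right)^{2} = \left(-7 + 12\right)^{2} = 5^{2} = 25$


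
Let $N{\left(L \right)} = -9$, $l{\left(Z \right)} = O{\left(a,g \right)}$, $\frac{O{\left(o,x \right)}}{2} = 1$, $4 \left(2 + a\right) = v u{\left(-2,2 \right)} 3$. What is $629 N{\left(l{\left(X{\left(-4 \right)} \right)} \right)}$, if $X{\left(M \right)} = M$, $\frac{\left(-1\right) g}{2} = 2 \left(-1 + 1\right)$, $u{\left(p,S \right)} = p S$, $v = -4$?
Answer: $-5661$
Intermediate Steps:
$u{\left(p,S \right)} = S p$
$g = 0$ ($g = - 2 \cdot 2 \left(-1 + 1\right) = - 2 \cdot 2 \cdot 0 = \left(-2\right) 0 = 0$)
$a = 10$ ($a = -2 + \frac{- 4 \cdot 2 \left(-2\right) 3}{4} = -2 + \frac{\left(-4\right) \left(-4\right) 3}{4} = -2 + \frac{16 \cdot 3}{4} = -2 + \frac{1}{4} \cdot 48 = -2 + 12 = 10$)
$O{\left(o,x \right)} = 2$ ($O{\left(o,x \right)} = 2 \cdot 1 = 2$)
$l{\left(Z \right)} = 2$
$629 N{\left(l{\left(X{\left(-4 \right)} \right)} \right)} = 629 \left(-9\right) = -5661$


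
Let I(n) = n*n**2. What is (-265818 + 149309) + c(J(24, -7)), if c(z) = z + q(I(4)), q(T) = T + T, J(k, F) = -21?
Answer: -116402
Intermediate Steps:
I(n) = n**3
q(T) = 2*T
c(z) = 128 + z (c(z) = z + 2*4**3 = z + 2*64 = z + 128 = 128 + z)
(-265818 + 149309) + c(J(24, -7)) = (-265818 + 149309) + (128 - 21) = -116509 + 107 = -116402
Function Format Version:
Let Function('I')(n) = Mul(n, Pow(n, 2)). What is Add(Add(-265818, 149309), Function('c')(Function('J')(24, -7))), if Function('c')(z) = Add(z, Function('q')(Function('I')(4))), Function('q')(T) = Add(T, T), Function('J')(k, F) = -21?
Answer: -116402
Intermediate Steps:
Function('I')(n) = Pow(n, 3)
Function('q')(T) = Mul(2, T)
Function('c')(z) = Add(128, z) (Function('c')(z) = Add(z, Mul(2, Pow(4, 3))) = Add(z, Mul(2, 64)) = Add(z, 128) = Add(128, z))
Add(Add(-265818, 149309), Function('c')(Function('J')(24, -7))) = Add(Add(-265818, 149309), Add(128, -21)) = Add(-116509, 107) = -116402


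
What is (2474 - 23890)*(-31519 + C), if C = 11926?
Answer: 419603688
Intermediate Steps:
(2474 - 23890)*(-31519 + C) = (2474 - 23890)*(-31519 + 11926) = -21416*(-19593) = 419603688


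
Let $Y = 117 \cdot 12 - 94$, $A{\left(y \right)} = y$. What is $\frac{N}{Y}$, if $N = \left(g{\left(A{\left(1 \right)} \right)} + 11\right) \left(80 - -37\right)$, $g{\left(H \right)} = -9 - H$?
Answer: $\frac{117}{1310} \approx 0.089313$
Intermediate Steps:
$N = 117$ ($N = \left(\left(-9 - 1\right) + 11\right) \left(80 - -37\right) = \left(\left(-9 - 1\right) + 11\right) \left(80 + 37\right) = \left(-10 + 11\right) 117 = 1 \cdot 117 = 117$)
$Y = 1310$ ($Y = 1404 - 94 = 1310$)
$\frac{N}{Y} = \frac{117}{1310}$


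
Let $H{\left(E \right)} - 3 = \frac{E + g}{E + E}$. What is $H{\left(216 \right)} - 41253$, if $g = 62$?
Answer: $- \frac{8909861}{216} \approx -41249.0$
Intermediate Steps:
$H{\left(E \right)} = 3 + \frac{62 + E}{2 E}$ ($H{\left(E \right)} = 3 + \frac{E + 62}{E + E} = 3 + \frac{62 + E}{2 E}$)
$H{\left(216 \right)} - 41253 = \left(\frac{7}{2} + \frac{31}{216}\right) - 41253 = \frac{787}{216} - 41253 = - \frac{8909861}{216}$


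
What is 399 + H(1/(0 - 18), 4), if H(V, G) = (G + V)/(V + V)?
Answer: 727/2 ≈ 363.50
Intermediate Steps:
H(V, G) = (G + V)/(2*V) (H(V, G) = (G + V)/((2*V)) = (G + V)*(1/(2*V)) = (G + V)/(2*V))
399 + H(1/(0 - 18), 4) = 399 + (4 + 1/(0 - 18))/(2*(1/(0 - 18))) = 399 + (4 + 1/(-18))/(2*(1/(-18))) = 399 + (4 - 1/18)/(2*(-1/18)) = 399 + (½)*(-18)*(71/18) = 399 - 71/2 = 727/2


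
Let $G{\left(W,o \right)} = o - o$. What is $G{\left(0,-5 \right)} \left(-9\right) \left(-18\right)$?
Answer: $0$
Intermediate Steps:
$G{\left(W,o \right)} = 0$
$G{\left(0,-5 \right)} \left(-9\right) \left(-18\right) = 0 \left(-9\right) \left(-18\right) = 0 \left(-18\right) = 0$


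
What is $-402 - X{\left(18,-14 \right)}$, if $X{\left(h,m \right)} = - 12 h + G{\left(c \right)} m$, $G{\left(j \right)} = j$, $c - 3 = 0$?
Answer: $-144$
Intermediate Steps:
$c = 3$ ($c = 3 + 0 = 3$)
$X{\left(h,m \right)} = - 12 h + 3 m$
$-402 - X{\left(18,-14 \right)} = -402 - \left(\left(-12\right) 18 + 3 \left(-14\right)\right) = -402 - \left(-216 - 42\right) = -402 - -258 = -402 + 258 = -144$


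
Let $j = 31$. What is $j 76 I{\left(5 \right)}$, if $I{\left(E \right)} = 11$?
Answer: $25916$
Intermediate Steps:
$j 76 I{\left(5 \right)} = 31 \cdot 76 \cdot 11 = 2356 \cdot 11 = 25916$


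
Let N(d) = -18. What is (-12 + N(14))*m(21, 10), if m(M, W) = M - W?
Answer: -330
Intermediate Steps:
(-12 + N(14))*m(21, 10) = (-12 - 18)*(21 - 1*10) = -30*(21 - 10) = -30*11 = -330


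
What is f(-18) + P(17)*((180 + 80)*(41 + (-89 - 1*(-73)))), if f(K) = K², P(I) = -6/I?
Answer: -33492/17 ≈ -1970.1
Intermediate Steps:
f(-18) + P(17)*((180 + 80)*(41 + (-89 - 1*(-73)))) = (-18)² + (-6/17)*((180 + 80)*(41 + (-89 - 1*(-73)))) = 324 + (-6*1/17)*(260*(41 + (-89 + 73))) = 324 - 1560*(41 - 16)/17 = 324 - 1560*25/17 = 324 - 6/17*6500 = 324 - 39000/17 = -33492/17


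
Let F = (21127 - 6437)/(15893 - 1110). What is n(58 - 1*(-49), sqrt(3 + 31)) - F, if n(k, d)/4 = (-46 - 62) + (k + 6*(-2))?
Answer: -783406/14783 ≈ -52.994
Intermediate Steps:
n(k, d) = -480 + 4*k (n(k, d) = 4*((-46 - 62) + (k + 6*(-2))) = 4*(-108 + (k - 12)) = 4*(-108 + (-12 + k)) = 4*(-120 + k) = -480 + 4*k)
F = 14690/14783 ≈ 0.99371
n(58 - 1*(-49), sqrt(3 + 31)) - F = (-480 + 4*(58 - 1*(-49))) - 1*14690/14783 = (-480 + 4*(58 + 49)) - 14690/14783 = (-480 + 4*107) - 14690/14783 = (-480 + 428) - 14690/14783 = -52 - 14690/14783 = -783406/14783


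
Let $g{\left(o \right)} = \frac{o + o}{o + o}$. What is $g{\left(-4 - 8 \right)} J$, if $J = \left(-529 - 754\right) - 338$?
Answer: $-1621$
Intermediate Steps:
$J = -1621$ ($J = -1283 - 338 = -1621$)
$g{\left(o \right)} = 1$ ($g{\left(o \right)} = \frac{2 o}{2 o} = 2 o \frac{1}{2 o} = 1$)
$g{\left(-4 - 8 \right)} J = 1 \left(-1621\right) = -1621$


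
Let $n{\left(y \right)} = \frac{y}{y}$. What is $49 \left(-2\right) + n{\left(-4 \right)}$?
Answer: $-97$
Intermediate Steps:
$n{\left(y \right)} = 1$
$49 \left(-2\right) + n{\left(-4 \right)} = 49 \left(-2\right) + 1 = -98 + 1 = -97$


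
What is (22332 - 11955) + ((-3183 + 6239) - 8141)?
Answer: 5292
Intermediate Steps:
(22332 - 11955) + ((-3183 + 6239) - 8141) = 10377 + (3056 - 8141) = 10377 - 5085 = 5292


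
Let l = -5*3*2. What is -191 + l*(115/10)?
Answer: -536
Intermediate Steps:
l = -30 (l = -15*2 = -30)
-191 + l*(115/10) = -191 - 3450/10 = -191 - 30*23/2 = -191 - 345 = -536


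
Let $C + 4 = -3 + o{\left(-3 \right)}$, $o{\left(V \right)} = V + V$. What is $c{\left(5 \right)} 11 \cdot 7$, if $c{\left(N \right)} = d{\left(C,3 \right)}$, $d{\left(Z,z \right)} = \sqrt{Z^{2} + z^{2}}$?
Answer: $77 \sqrt{178} \approx 1027.3$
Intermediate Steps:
$o{\left(V \right)} = 2 V$
$C = -13$ ($C = -4 + \left(-3 + 2 \left(-3\right)\right) = -4 - 9 = -13$)
$c{\left(N \right)} = \sqrt{178}$ ($c{\left(N \right)} = \sqrt{\left(-13\right)^{2} + 3^{2}} = \sqrt{169 + 9} = \sqrt{178}$)
$c{\left(5 \right)} 11 \cdot 7 = \sqrt{178} \cdot 11 \cdot 7 = 11 \sqrt{178} \cdot 7 = 77 \sqrt{178}$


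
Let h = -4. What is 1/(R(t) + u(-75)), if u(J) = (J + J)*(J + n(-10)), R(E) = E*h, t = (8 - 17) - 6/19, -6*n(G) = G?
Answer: 19/209708 ≈ 9.0602e-5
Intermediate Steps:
n(G) = -G/6
t = -177/19 (t = -9 - 6*1/19 = -9 - 6/19 = -177/19 ≈ -9.3158)
R(E) = -4*E (R(E) = E*(-4) = -4*E)
u(J) = 2*J*(5/3 + J) (u(J) = (J + J)*(J - ⅙*(-10)) = (2*J)*(J + 5/3) = (2*J)*(5/3 + J) = 2*J*(5/3 + J))
1/(R(t) + u(-75)) = 1/(-4*(-177/19) + (⅔)*(-75)*(5 + 3*(-75))) = 1/(708/19 + (⅔)*(-75)*(5 - 225)) = 1/(708/19 + (⅔)*(-75)*(-220)) = 1/(708/19 + 11000) = 1/(209708/19) = 19/209708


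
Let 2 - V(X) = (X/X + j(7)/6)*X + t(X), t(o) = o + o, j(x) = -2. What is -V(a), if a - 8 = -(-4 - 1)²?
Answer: -142/3 ≈ -47.333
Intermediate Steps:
t(o) = 2*o
a = -17 (a = 8 - (-4 - 1)² = 8 - 1*(-5)² = 8 - 1*25 = 8 - 25 = -17)
V(X) = 2 - 8*X/3 (V(X) = 2 - ((X/X - 2/6)*X + 2*X) = 2 - ((1 - 2*⅙)*X + 2*X) = 2 - ((1 - ⅓)*X + 2*X) = 2 - (2*X/3 + 2*X) = 2 - 8*X/3)
-V(a) = -(2 - 8/3*(-17)) = -(2 + 136/3) = -1*142/3 = -142/3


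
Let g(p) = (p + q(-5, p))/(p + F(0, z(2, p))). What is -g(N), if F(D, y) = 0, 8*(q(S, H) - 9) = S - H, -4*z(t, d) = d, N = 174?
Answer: -1285/1392 ≈ -0.92313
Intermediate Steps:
z(t, d) = -d/4
q(S, H) = 9 - H/8 + S/8 (q(S, H) = 9 + (S - H)/8 = 9 + (-H/8 + S/8) = 9 - H/8 + S/8)
g(p) = (67/8 + 7*p/8)/p (g(p) = (p + (9 - p/8 + (⅛)*(-5)))/(p + 0) = (p + (9 - p/8 - 5/8))/p = (p + (67/8 - p/8))/p = (67/8 + 7*p/8)/p)
-g(N) = -(67 + 7*174)/(8*174) = -(67 + 1218)/(8*174) = -1285/(8*174) = -1*1285/1392 = -1285/1392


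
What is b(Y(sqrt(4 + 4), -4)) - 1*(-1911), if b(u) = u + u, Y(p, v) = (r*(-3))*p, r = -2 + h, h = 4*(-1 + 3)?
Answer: 1911 - 72*sqrt(2) ≈ 1809.2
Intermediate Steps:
h = 8 (h = 4*2 = 8)
r = 6 (r = -2 + 8 = 6)
Y(p, v) = -18*p (Y(p, v) = (6*(-3))*p = -18*p)
b(u) = 2*u
b(Y(sqrt(4 + 4), -4)) - 1*(-1911) = 2*(-18*sqrt(4 + 4)) - 1*(-1911) = 2*(-36*sqrt(2)) + 1911 = -72*sqrt(2) + 1911 = 1911 - 72*sqrt(2)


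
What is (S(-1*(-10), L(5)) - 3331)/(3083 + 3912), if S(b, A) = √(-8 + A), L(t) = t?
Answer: -3331/6995 + I*√3/6995 ≈ -0.4762 + 0.00024761*I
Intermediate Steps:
(S(-1*(-10), L(5)) - 3331)/(3083 + 3912) = (√(-8 + 5) - 3331)/(3083 + 3912) = (√(-3) - 3331)/6995 = (I*√3 - 3331)*(1/6995) = (-3331 + I*√3)*(1/6995) = -3331/6995 + I*√3/6995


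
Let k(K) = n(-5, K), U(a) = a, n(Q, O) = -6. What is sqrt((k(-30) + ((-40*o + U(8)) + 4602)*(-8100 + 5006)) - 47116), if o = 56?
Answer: I*sqrt(7379902) ≈ 2716.6*I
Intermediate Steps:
k(K) = -6
sqrt((k(-30) + ((-40*o + U(8)) + 4602)*(-8100 + 5006)) - 47116) = sqrt((-6 + ((-40*56 + 8) + 4602)*(-8100 + 5006)) - 47116) = sqrt((-6 + ((-2240 + 8) + 4602)*(-3094)) - 47116) = sqrt((-6 + (-2232 + 4602)*(-3094)) - 47116) = sqrt((-6 + 2370*(-3094)) - 47116) = sqrt((-6 - 7332780) - 47116) = sqrt(-7332786 - 47116) = sqrt(-7379902) = I*sqrt(7379902)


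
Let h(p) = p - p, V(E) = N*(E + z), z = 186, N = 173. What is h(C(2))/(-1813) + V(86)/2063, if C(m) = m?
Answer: 47056/2063 ≈ 22.810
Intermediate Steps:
V(E) = 32178 + 173*E (V(E) = 173*(E + 186) = 173*(186 + E) = 32178 + 173*E)
h(p) = 0
h(C(2))/(-1813) + V(86)/2063 = 0/(-1813) + (32178 + 173*86)/2063 = 0*(-1/1813) + (32178 + 14878)*(1/2063) = 0 + 47056*(1/2063) = 0 + 47056/2063 = 47056/2063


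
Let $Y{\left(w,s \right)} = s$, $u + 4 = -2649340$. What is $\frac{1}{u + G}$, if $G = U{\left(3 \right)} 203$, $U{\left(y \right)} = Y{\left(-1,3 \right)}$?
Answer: $- \frac{1}{2648735} \approx -3.7754 \cdot 10^{-7}$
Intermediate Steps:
$u = -2649344$ ($u = -4 - 2649340 = -2649344$)
$U{\left(y \right)} = 3$
$G = 609$ ($G = 3 \cdot 203 = 609$)
$\frac{1}{u + G} = \frac{1}{-2649344 + 609} = \frac{1}{-2648735} = - \frac{1}{2648735}$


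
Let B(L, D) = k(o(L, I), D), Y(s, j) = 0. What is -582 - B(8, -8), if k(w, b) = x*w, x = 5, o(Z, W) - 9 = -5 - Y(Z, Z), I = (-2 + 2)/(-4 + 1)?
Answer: -602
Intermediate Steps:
I = 0 (I = 0/(-3) = 0*(-⅓) = 0)
o(Z, W) = 4 (o(Z, W) = 9 + (-5 - 1*0) = 9 + (-5 + 0) = 9 - 5 = 4)
k(w, b) = 5*w
B(L, D) = 20 (B(L, D) = 5*4 = 20)
-582 - B(8, -8) = -582 - 1*20 = -582 - 20 = -602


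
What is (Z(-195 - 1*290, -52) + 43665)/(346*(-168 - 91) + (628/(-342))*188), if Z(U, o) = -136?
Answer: -7443459/15383026 ≈ -0.48387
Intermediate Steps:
(Z(-195 - 1*290, -52) + 43665)/(346*(-168 - 91) + (628/(-342))*188) = (-136 + 43665)/(346*(-168 - 91) + (628/(-342))*188) = 43529/(346*(-259) + (628*(-1/342))*188) = 43529/(-89614 - 314/171*188) = 43529/(-89614 - 59032/171) = 43529/(-15383026/171) = 43529*(-171/15383026) = -7443459/15383026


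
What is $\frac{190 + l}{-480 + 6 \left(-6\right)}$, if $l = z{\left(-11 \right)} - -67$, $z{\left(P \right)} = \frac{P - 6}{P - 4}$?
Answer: $- \frac{968}{1935} \approx -0.50026$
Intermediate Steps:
$z{\left(P \right)} = \frac{-6 + P}{-4 + P}$
$l = \frac{1022}{15}$ ($l = \frac{-6 - 11}{-4 - 11} - -67 = \frac{1}{-15} \left(-17\right) + 67 = \left(- \frac{1}{15}\right) \left(-17\right) + 67 = \frac{17}{15} + 67 = \frac{1022}{15} \approx 68.133$)
$\frac{190 + l}{-480 + 6 \left(-6\right)} = \frac{190 + \frac{1022}{15}}{-480 + 6 \left(-6\right)} = \frac{3872}{15 \left(-480 - 36\right)} = \frac{3872}{15 \left(-516\right)} = \frac{3872}{15} \left(- \frac{1}{516}\right) = - \frac{968}{1935}$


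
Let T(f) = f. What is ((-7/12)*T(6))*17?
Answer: -119/2 ≈ -59.500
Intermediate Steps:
((-7/12)*T(6))*17 = (-7/12*6)*17 = (-7*1/12*6)*17 = -7/12*6*17 = -7/2*17 = -119/2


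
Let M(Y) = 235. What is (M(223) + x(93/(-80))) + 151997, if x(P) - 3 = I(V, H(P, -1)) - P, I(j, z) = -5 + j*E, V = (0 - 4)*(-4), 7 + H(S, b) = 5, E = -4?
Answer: 12173373/80 ≈ 1.5217e+5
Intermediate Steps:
H(S, b) = -2 (H(S, b) = -7 + 5 = -2)
V = 16 (V = -4*(-4) = 16)
I(j, z) = -5 - 4*j (I(j, z) = -5 + j*(-4) = -5 - 4*j)
x(P) = -66 - P (x(P) = 3 + ((-5 - 4*16) - P) = 3 + ((-5 - 64) - P) = 3 + (-69 - P) = -66 - P)
(M(223) + x(93/(-80))) + 151997 = (235 + (-66 - 93/(-80))) + 151997 = (235 + (-66 - 93*(-1)/80)) + 151997 = (235 + (-66 - 1*(-93/80))) + 151997 = (235 + (-66 + 93/80)) + 151997 = (235 - 5187/80) + 151997 = 13613/80 + 151997 = 12173373/80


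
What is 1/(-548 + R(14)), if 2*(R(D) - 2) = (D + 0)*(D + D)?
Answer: -1/350 ≈ -0.0028571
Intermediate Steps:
R(D) = 2 + D² (R(D) = 2 + ((D + 0)*(D + D))/2 = 2 + (D*(2*D))/2 = 2 + (2*D²)/2 = 2 + D²)
1/(-548 + R(14)) = 1/(-548 + (2 + 14²)) = 1/(-548 + (2 + 196)) = 1/(-548 + 198) = 1/(-350) = -1/350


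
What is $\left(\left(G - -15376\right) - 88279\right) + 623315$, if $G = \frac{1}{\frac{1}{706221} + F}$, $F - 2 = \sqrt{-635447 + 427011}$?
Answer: $\frac{57220310909471660303003}{103959054142122925} - \frac{997496201682 i \sqrt{52109}}{103959054142122925} \approx 5.5041 \cdot 10^{5} - 0.0021903 i$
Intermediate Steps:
$F = 2 + 2 i \sqrt{52109}$ ($F = 2 + \sqrt{-635447 + 427011} = 2 + \sqrt{-208436} = 2 + 2 i \sqrt{52109} \approx 2.0 + 456.55 i$)
$G = \frac{1}{\frac{1412443}{706221} + 2 i \sqrt{52109}}$ ($G = \frac{1}{\frac{1}{706221} + \left(2 + 2 i \sqrt{52109}\right)} = \frac{1}{\frac{1412443}{706221} + 2 i \sqrt{52109}} \approx 9.595 \cdot 10^{-6} - 0.0021903 i$)
$\left(\left(G - -15376\right) - 88279\right) + 623315 = \left(\left(\left(\frac{997496907903}{103959054142122925} - \frac{997496201682 i \sqrt{52109}}{103959054142122925}\right) - -15376\right) - 88279\right) + 623315 = \left(\left(\left(\frac{997496907903}{103959054142122925} - \frac{997496201682 i \sqrt{52109}}{103959054142122925}\right) + 15376\right) - 88279\right) + 623315 = \left(\left(\frac{1598474417486779002703}{103959054142122925} - \frac{997496201682 i \sqrt{52109}}{103959054142122925}\right) - 88279\right) + 623315 = \left(- \frac{7578926923125690693372}{103959054142122925} - \frac{997496201682 i \sqrt{52109}}{103959054142122925}\right) + 623315 = \frac{57220310909471660303003}{103959054142122925} - \frac{997496201682 i \sqrt{52109}}{103959054142122925}$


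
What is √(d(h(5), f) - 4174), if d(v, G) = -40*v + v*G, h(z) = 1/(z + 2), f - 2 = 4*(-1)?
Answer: 2*I*√1045 ≈ 64.653*I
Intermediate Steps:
f = -2 (f = 2 + 4*(-1) = 2 - 4 = -2)
h(z) = 1/(2 + z)
d(v, G) = -40*v + G*v
√(d(h(5), f) - 4174) = √((-40 - 2)/(2 + 5) - 4174) = √(-42/7 - 4174) = √((⅐)*(-42) - 4174) = √(-6 - 4174) = √(-4180) = 2*I*√1045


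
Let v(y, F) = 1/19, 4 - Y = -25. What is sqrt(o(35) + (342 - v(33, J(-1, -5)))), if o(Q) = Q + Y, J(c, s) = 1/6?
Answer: 3*sqrt(16283)/19 ≈ 20.148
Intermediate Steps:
Y = 29 (Y = 4 - 1*(-25) = 4 + 25 = 29)
J(c, s) = 1/6
v(y, F) = 1/19
o(Q) = 29 + Q (o(Q) = Q + 29 = 29 + Q)
sqrt(o(35) + (342 - v(33, J(-1, -5)))) = sqrt((29 + 35) + (342 - 1*1/19)) = sqrt(64 + (342 - 1/19)) = sqrt(64 + 6497/19) = sqrt(7713/19) = 3*sqrt(16283)/19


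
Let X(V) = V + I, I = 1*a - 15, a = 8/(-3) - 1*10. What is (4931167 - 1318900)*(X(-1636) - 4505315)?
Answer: -16280410307304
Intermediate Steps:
a = -38/3 (a = 8*(-⅓) - 10 = -8/3 - 10 = -38/3 ≈ -12.667)
I = -83/3 (I = 1*(-38/3) - 15 = -38/3 - 15 = -83/3 ≈ -27.667)
X(V) = -83/3 + V (X(V) = V - 83/3 = -83/3 + V)
(4931167 - 1318900)*(X(-1636) - 4505315) = (4931167 - 1318900)*((-83/3 - 1636) - 4505315) = 3612267*(-4991/3 - 4505315) = 3612267*(-13520936/3) = -16280410307304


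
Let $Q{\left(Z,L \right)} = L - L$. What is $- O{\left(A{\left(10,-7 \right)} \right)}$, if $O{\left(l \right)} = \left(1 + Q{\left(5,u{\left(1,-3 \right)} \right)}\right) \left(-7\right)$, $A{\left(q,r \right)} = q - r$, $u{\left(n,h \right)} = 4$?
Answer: $7$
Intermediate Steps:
$Q{\left(Z,L \right)} = 0$
$O{\left(l \right)} = -7$ ($O{\left(l \right)} = \left(1 + 0\right) \left(-7\right) = 1 \left(-7\right) = -7$)
$- O{\left(A{\left(10,-7 \right)} \right)} = \left(-1\right) \left(-7\right) = 7$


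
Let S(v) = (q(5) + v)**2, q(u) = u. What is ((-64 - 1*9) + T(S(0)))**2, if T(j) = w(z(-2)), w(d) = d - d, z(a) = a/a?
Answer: 5329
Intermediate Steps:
z(a) = 1
S(v) = (5 + v)**2
w(d) = 0
T(j) = 0
((-64 - 1*9) + T(S(0)))**2 = ((-64 - 1*9) + 0)**2 = ((-64 - 9) + 0)**2 = (-73 + 0)**2 = (-73)**2 = 5329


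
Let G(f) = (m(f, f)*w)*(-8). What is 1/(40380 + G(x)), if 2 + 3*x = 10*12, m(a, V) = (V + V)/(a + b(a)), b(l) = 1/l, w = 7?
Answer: 13933/561055052 ≈ 2.4834e-5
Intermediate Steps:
m(a, V) = 2*V/(a + 1/a) (m(a, V) = (V + V)/(a + 1/a) = (2*V)/(a + 1/a) = 2*V/(a + 1/a))
x = 118/3 (x = -⅔ + (10*12)/3 = -⅔ + (⅓)*120 = -⅔ + 40 = 118/3 ≈ 39.333)
G(f) = -112*f²/(1 + f²) (G(f) = ((2*f*f/(1 + f²))*7)*(-8) = ((2*f²/(1 + f²))*7)*(-8) = (14*f²/(1 + f²))*(-8) = -112*f²/(1 + f²))
1/(40380 + G(x)) = 1/(40380 - 112*(118/3)²/(1 + (118/3)²)) = 1/(40380 - 112*13924/9/(1 + 13924/9)) = 1/(40380 - 112*13924/9/13933/9) = 1/(40380 - 112*13924/9*9/13933) = 1/(40380 - 1559488/13933) = 1/(561055052/13933) = 13933/561055052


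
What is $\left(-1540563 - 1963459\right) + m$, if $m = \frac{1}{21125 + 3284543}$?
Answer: $- \frac{11583133396695}{3305668} \approx -3.504 \cdot 10^{6}$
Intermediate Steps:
$m = \frac{1}{3305668} \approx 3.0251 \cdot 10^{-7}$
$\left(-1540563 - 1963459\right) + m = \left(-1540563 - 1963459\right) + \frac{1}{3305668} = -3504022 + \frac{1}{3305668} = - \frac{11583133396695}{3305668}$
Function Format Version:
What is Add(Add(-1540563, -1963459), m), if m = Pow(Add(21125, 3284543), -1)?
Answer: Rational(-11583133396695, 3305668) ≈ -3.5040e+6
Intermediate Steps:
m = Rational(1, 3305668) (m = Pow(3305668, -1) = Rational(1, 3305668) ≈ 3.0251e-7)
Add(Add(-1540563, -1963459), m) = Add(Add(-1540563, -1963459), Rational(1, 3305668)) = Add(-3504022, Rational(1, 3305668)) = Rational(-11583133396695, 3305668)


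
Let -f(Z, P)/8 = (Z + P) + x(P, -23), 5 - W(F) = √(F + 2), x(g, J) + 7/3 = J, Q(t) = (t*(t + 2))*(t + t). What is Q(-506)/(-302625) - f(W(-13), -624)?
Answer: -433948904/100875 - 8*I*√11 ≈ -4301.9 - 26.533*I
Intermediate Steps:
Q(t) = 2*t²*(2 + t) (Q(t) = (t*(2 + t))*(2*t) = 2*t²*(2 + t))
x(g, J) = -7/3 + J
W(F) = 5 - √(2 + F) (W(F) = 5 - √(F + 2) = 5 - √(2 + F))
f(Z, P) = 608/3 - 8*P - 8*Z (f(Z, P) = -8*((Z + P) + (-7/3 - 23)) = -8*((P + Z) - 76/3) = -8*(-76/3 + P + Z) = 608/3 - 8*P - 8*Z)
Q(-506)/(-302625) - f(W(-13), -624) = (2*(-506)²*(2 - 506))/(-302625) - (608/3 - 8*(-624) - 8*(5 - √(2 - 13))) = (2*256036*(-504))*(-1/302625) - (608/3 + 4992 - 8*(5 - √(-11))) = -258084288*(-1/302625) - (608/3 + 4992 - 8*(5 - I*√11)) = 28676032/33625 - (608/3 + 4992 - 8*(5 - I*√11)) = 28676032/33625 - (608/3 + 4992 + (-40 + 8*I*√11)) = 28676032/33625 - (15464/3 + 8*I*√11) = 28676032/33625 + (-15464/3 - 8*I*√11) = -433948904/100875 - 8*I*√11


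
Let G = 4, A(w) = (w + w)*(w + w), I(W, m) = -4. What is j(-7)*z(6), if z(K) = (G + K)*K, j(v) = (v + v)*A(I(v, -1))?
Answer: -53760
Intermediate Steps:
A(w) = 4*w**2 (A(w) = (2*w)*(2*w) = 4*w**2)
j(v) = 128*v (j(v) = (v + v)*(4*(-4)**2) = (2*v)*(4*16) = (2*v)*64 = 128*v)
z(K) = K*(4 + K) (z(K) = (4 + K)*K = K*(4 + K))
j(-7)*z(6) = (128*(-7))*(6*(4 + 6)) = -5376*10 = -896*60 = -53760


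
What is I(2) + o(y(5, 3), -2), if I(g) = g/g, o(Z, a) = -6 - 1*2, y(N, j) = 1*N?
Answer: -7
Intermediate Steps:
y(N, j) = N
o(Z, a) = -8 (o(Z, a) = -6 - 2 = -8)
I(g) = 1
I(2) + o(y(5, 3), -2) = 1 - 8 = -7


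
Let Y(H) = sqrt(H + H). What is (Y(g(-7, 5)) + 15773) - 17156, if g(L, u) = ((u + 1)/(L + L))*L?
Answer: -1383 + sqrt(6) ≈ -1380.6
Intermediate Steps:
g(L, u) = 1/2 + u/2 (g(L, u) = ((1 + u)/((2*L)))*L = ((1 + u)*(1/(2*L)))*L = ((1 + u)/(2*L))*L = 1/2 + u/2)
Y(H) = sqrt(2)*sqrt(H) (Y(H) = sqrt(2*H) = sqrt(2)*sqrt(H))
(Y(g(-7, 5)) + 15773) - 17156 = (sqrt(2)*sqrt(1/2 + (1/2)*5) + 15773) - 17156 = (sqrt(2)*sqrt(1/2 + 5/2) + 15773) - 17156 = (sqrt(2)*sqrt(3) + 15773) - 17156 = (sqrt(6) + 15773) - 17156 = (15773 + sqrt(6)) - 17156 = -1383 + sqrt(6)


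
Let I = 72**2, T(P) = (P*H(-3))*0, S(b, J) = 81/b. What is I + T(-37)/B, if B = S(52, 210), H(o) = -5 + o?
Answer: 5184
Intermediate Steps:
T(P) = 0 (T(P) = (P*(-5 - 3))*0 = (P*(-8))*0 = -8*P*0 = 0)
B = 81/52 ≈ 1.5577
I = 5184
I + T(-37)/B = 5184 + 0/(81/52) = 5184 + 0*(52/81) = 5184 + 0 = 5184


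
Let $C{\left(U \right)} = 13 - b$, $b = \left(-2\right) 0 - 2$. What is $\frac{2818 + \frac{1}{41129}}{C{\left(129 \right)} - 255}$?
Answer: $- \frac{38633841}{3290320} \approx -11.742$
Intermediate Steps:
$b = -2$ ($b = 0 - 2 = -2$)
$C{\left(U \right)} = 15$ ($C{\left(U \right)} = 13 - -2 = 13 + 2 = 15$)
$\frac{2818 + \frac{1}{41129}}{C{\left(129 \right)} - 255} = \frac{2818 + \frac{1}{41129}}{15 - 255} = \frac{2818 + \frac{1}{41129}}{-240} = \frac{115901523}{41129} \left(- \frac{1}{240}\right) = - \frac{38633841}{3290320}$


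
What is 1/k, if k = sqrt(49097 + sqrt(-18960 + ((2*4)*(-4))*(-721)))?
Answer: 1/sqrt(49097 + 4*sqrt(257)) ≈ 0.0045101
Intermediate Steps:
k = sqrt(49097 + 4*sqrt(257)) (k = sqrt(49097 + sqrt(-18960 + (8*(-4))*(-721))) = sqrt(49097 + sqrt(-18960 - 32*(-721))) = sqrt(49097 + sqrt(-18960 + 23072)) = sqrt(49097 + sqrt(4112)) = sqrt(49097 + 4*sqrt(257)) ≈ 221.72)
1/k = 1/(sqrt(49097 + 4*sqrt(257))) = 1/sqrt(49097 + 4*sqrt(257))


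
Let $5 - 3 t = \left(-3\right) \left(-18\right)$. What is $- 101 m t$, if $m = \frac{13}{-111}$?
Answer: $- \frac{64337}{333} \approx -193.2$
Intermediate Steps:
$t = - \frac{49}{3}$ ($t = \frac{5}{3} - \frac{\left(-3\right) \left(-18\right)}{3} = \frac{5}{3} - 18 = - \frac{49}{3} \approx -16.333$)
$m = - \frac{13}{111}$ ($m = 13 \left(- \frac{1}{111}\right) = - \frac{13}{111} \approx -0.11712$)
$- 101 m t = \left(-101\right) \left(- \frac{13}{111}\right) \left(- \frac{49}{3}\right) = \frac{1313}{111} \left(- \frac{49}{3}\right) = - \frac{64337}{333}$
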